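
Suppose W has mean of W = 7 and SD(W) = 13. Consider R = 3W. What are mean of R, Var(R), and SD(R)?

R = 3W is linear with a = 3, b = 0.
mean of R = a·mean of W + b = 3·7 = 21.
Var(W) = 13² = 169.
Var(R) = a²·Var(W) = 3²·169 = 1521.
SD(R) = |a|·SD(W) = |3|·13 = 39.

mean of R = 21, Var(R) = 1521, SD(R) = 39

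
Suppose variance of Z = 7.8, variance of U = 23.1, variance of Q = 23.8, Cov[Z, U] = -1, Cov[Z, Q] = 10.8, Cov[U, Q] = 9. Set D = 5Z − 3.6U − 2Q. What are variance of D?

variance of D = 539.176

variance of D = a²·variance of Z + b²·variance of U + c²·variance of Q + 2ab·Cov[Z, U] + 2ac·Cov[Z, Q] + 2bc·Cov[U, Q], with a = 5, b = -3.6, c = -2.
= 195 + 299.376 + 95.2 + 36 + (-216) + 129.6
= 539.176.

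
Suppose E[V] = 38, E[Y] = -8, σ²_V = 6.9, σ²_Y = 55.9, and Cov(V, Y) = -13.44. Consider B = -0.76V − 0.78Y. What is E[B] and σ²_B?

E[B] = -22.64, σ²_B = 22.060536

E[B] = (-0.76)·E[V] + (-0.78)·E[Y] = (-0.76)·38 + (-0.78)·(-8) = -22.64.
σ²_B = a²·σ²_V + b²·σ²_Y + 2ab·Cov(V, Y) with a = -0.76, b = -0.78.
= (-0.76)²·6.9 + (-0.78)²·55.9 + 2·(-0.76)·(-0.78)·(-13.44)
= 3.98544 + 34.00956 + (-15.934464) = 22.060536.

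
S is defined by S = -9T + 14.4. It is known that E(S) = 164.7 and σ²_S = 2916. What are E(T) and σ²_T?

From S = -9T + 14.4: E(S) = a·E(T) + b, so E(T) = (E(S) − b)/a = (164.7 − 14.4)/(-9) = -16.7.
σ²_S = a²·σ²_T, so σ²_T = 2916/(-9)² = 36.

E(T) = -16.7, σ²_T = 36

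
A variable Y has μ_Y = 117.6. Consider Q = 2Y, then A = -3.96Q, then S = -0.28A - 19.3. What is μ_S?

μ_S = 241.48976

μ_Q = 2·117.6 = 235.2.
μ_A = (-3.96)·235.2 = -931.392.
μ_S = (-0.28)·(-931.392) + (-19.3) = 241.48976.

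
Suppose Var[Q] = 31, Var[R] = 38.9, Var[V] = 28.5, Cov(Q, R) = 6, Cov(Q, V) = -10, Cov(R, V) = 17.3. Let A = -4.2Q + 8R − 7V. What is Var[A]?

Var[A] = a²·Var[Q] + b²·Var[R] + c²·Var[V] + 2ab·Cov(Q, R) + 2ac·Cov(Q, V) + 2bc·Cov(R, V), with a = -4.2, b = 8, c = -7.
= 546.84 + 2489.6 + 1396.5 + (-403.2) + (-588) + (-1937.6)
= 1504.14.

Var[A] = 1504.14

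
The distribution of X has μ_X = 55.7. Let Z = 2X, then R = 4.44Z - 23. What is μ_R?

μ_R = 471.616

μ_Z = 2·55.7 = 111.4.
μ_R = 4.44·111.4 + (-23) = 471.616.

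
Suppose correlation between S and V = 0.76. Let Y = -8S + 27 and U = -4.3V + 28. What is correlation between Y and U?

correlation between Y and U = 0.76

Linear rescalings preserve correlation up to sign; here the slopes -8 and -4.3 have the same sign, so correlation between Y and U = correlation between S and V = 0.76.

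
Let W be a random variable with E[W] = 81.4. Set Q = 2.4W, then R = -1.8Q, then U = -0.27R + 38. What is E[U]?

E[Q] = 2.4·81.4 = 195.36.
E[R] = (-1.8)·195.36 = -351.648.
E[U] = (-0.27)·(-351.648) + 38 = 132.94496.

E[U] = 132.94496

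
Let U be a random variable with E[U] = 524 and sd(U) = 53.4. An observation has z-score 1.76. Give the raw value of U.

U = E[U] + z·sd(U) = 524 + 1.76·53.4 = 617.984.

U = 617.984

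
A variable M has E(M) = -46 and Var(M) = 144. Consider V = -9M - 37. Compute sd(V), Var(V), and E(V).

V = -9M - 37 is linear with a = -9, b = -37.
sd(M) = √144 = 12.
sd(V) = |a|·sd(M) = |-9|·12 = 108.
Var(V) = a²·Var(M) = (-9)²·144 = 11664 (the additive constant -37 does not affect variance).
E(V) = a·E(M) + b = (-9)·(-46) + (-37) = 377.

sd(V) = 108, Var(V) = 11664, E(V) = 377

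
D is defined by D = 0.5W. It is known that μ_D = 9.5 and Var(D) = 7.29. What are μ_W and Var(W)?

From D = 0.5W: μ_D = a·μ_W + b, so μ_W = (μ_D − b)/a = (9.5 − 0)/0.5 = 19.
Var(D) = a²·Var(W), so Var(W) = 7.29/0.5² = 29.16.

μ_W = 19, Var(W) = 29.16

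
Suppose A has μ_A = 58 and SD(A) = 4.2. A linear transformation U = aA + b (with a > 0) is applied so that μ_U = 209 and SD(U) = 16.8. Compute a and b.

SD(U) = a·SD(A) (a > 0), so a = 16.8/4.2 = 4.
μ_U = a·μ_A + b, so b = 209 − 4·58 = -23.

a = 4, b = -23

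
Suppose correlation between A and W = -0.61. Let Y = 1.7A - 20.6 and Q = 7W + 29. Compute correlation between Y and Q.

Linear rescalings preserve correlation up to sign; here the slopes 1.7 and 7 have the same sign, so correlation between Y and Q = correlation between A and W = -0.61.

correlation between Y and Q = -0.61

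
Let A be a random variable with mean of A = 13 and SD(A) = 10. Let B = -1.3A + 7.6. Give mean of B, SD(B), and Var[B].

mean of B = -9.3, SD(B) = 13, Var[B] = 169

B = -1.3A + 7.6 is linear with a = -1.3, b = 7.6.
mean of B = a·mean of A + b = (-1.3)·13 + 7.6 = -9.3.
SD(B) = |a|·SD(A) = |-1.3|·10 = 13.
Var[A] = 10² = 100.
Var[B] = a²·Var[A] = (-1.3)²·100 = 169 (the additive constant 7.6 does not affect variance).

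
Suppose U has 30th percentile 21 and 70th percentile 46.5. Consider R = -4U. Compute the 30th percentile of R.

Since a = -4 < 0 the transformation is decreasing, reversing order: the 30th percentile of R corresponds to the 70th percentile of U.
So P_{30}(R) = a·P_{70}(U) + b = (-4)·46.5 = -186.

30th percentile of R = -186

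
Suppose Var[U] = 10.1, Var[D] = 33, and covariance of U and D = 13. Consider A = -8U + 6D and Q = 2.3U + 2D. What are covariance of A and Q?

By bilinearity, covariance of A and Q = ac·Var[U] + bd·Var[D] + (ad+bc)·covariance of U and D, with a=-8, b=6, c=2.3, d=2.
ac·Var[U] = (-8)·2.3·10.1 = -185.84
bd·Var[D] = 6·2·33 = 396
(ad+bc)·covariance of U and D = (-2.2)·13 = -28.6
covariance of A and Q = -185.84 + 396 + (-28.6) = 181.56.

covariance of A and Q = 181.56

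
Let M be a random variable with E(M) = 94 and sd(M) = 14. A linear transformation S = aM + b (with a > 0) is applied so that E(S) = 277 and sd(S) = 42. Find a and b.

sd(S) = a·sd(M) (a > 0), so a = 42/14 = 3.
E(S) = a·E(M) + b, so b = 277 − 3·94 = -5.

a = 3, b = -5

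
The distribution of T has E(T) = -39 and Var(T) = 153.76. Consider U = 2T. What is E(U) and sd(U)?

E(U) = -78, sd(U) = 24.8

U = 2T is linear with a = 2, b = 0.
E(U) = a·E(T) + b = 2·(-39) = -78.
sd(T) = √153.76 = 12.4.
sd(U) = |a|·sd(T) = |2|·12.4 = 24.8.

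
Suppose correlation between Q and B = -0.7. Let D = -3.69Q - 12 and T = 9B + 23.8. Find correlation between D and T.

Linear rescalings preserve |correlation|; the slopes -3.69 and 9 have opposite signs, so the correlation flips sign: correlation between D and T = −correlation between Q and B = 0.7.

correlation between D and T = 0.7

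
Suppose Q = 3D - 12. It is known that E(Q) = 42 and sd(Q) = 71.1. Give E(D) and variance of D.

E(D) = 18, variance of D = 561.69

From Q = 3D - 12: E(Q) = a·E(D) + b, so E(D) = (E(Q) − b)/a = (42 − (-12))/3 = 18.
variance of Q = 71.1² = 5055.21.
variance of Q = a²·variance of D, so variance of D = 5055.21/3² = 561.69.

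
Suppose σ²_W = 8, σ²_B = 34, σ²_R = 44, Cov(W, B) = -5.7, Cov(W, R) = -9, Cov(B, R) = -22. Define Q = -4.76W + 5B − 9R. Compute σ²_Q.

σ²_Q = a²·σ²_W + b²·σ²_B + c²·σ²_R + 2ab·Cov(W, B) + 2ac·Cov(W, R) + 2bc·Cov(B, R), with a = -4.76, b = 5, c = -9.
= 181.2608 + 850 + 3564 + 271.32 + (-771.12) + 1980
= 6075.4608.

σ²_Q = 6075.4608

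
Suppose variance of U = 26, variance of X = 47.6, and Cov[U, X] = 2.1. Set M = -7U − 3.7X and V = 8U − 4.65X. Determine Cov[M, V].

By bilinearity, Cov[M, V] = ac·variance of U + bd·variance of X + (ad+bc)·Cov[U, X], with a=-7, b=-3.7, c=8, d=-4.65.
ac·variance of U = (-7)·8·26 = -1456
bd·variance of X = (-3.7)·(-4.65)·47.6 = 818.958
(ad+bc)·Cov[U, X] = (2.95)·2.1 = 6.195
Cov[M, V] = -1456 + 818.958 + 6.195 = -630.847.

Cov[M, V] = -630.847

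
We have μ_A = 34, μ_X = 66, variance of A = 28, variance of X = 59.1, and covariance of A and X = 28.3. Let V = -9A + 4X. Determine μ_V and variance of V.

μ_V = -42, variance of V = 1176

μ_V = (-9)·μ_A + 4·μ_X = (-9)·34 + 4·66 = -42.
variance of V = a²·variance of A + b²·variance of X + 2ab·covariance of A and X with a = -9, b = 4.
= (-9)²·28 + 4²·59.1 + 2·(-9)·4·28.3
= 2268 + 945.6 + (-2037.6) = 1176.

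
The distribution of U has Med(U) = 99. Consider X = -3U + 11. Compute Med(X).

Med(X) = -286

A linear map preserves order up to sign, so Med(X) = a·Med(U) + b = (-3)·99 + 11 = -286.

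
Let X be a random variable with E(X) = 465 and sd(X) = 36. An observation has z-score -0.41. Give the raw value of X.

X = 450.24

X = E(X) + z·sd(X) = 465 + (-0.41)·36 = 450.24.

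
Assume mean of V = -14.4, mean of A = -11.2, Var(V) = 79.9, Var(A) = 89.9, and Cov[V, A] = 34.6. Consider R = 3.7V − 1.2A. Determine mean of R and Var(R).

mean of R = -39.84, Var(R) = 916.039

mean of R = 3.7·mean of V + (-1.2)·mean of A = 3.7·(-14.4) + (-1.2)·(-11.2) = -39.84.
Var(R) = a²·Var(V) + b²·Var(A) + 2ab·Cov[V, A] with a = 3.7, b = -1.2.
= 3.7²·79.9 + (-1.2)²·89.9 + 2·3.7·(-1.2)·34.6
= 1093.831 + 129.456 + (-307.248) = 916.039.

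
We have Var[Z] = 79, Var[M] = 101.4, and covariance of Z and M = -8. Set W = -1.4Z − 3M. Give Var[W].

Var[W] = 1000.24

Var[W] = a²·Var[Z] + b²·Var[M] + 2ab·covariance of Z and M with a = -1.4, b = -3.
= (-1.4)²·79 + (-3)²·101.4 + 2·(-1.4)·(-3)·(-8)
= 154.84 + 912.6 + (-67.2) = 1000.24.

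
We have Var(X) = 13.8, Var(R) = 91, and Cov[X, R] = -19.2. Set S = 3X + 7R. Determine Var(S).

Var(S) = 3776.8

Var(S) = a²·Var(X) + b²·Var(R) + 2ab·Cov[X, R] with a = 3, b = 7.
= 3²·13.8 + 7²·91 + 2·3·7·(-19.2)
= 124.2 + 4459 + (-806.4) = 3776.8.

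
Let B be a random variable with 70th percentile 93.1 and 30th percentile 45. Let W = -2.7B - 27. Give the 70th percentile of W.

Since a = -2.7 < 0 the transformation is decreasing, reversing order: the 70th percentile of W corresponds to the 30th percentile of B.
So P_{70}(W) = a·P_{30}(B) + b = (-2.7)·45 + (-27) = -148.5.

70th percentile of W = -148.5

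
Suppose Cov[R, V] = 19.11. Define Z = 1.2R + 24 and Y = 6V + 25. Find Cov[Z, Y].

Cov[Z, Y] = 137.592

Cov[Z, Y] = a·c·Cov[R, V] = 1.2·6·19.11 = 137.592. Additive constants drop out.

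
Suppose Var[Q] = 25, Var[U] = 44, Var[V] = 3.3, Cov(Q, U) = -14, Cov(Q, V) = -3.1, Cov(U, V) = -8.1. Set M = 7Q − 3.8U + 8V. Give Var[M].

Var[M] = 2961.64

Var[M] = a²·Var[Q] + b²·Var[U] + c²·Var[V] + 2ab·Cov(Q, U) + 2ac·Cov(Q, V) + 2bc·Cov(U, V), with a = 7, b = -3.8, c = 8.
= 1225 + 635.36 + 211.2 + 744.8 + (-347.2) + 492.48
= 2961.64.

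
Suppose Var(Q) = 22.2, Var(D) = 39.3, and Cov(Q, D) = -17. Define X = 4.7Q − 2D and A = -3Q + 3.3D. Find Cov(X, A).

By bilinearity, Cov(X, A) = ac·Var(Q) + bd·Var(D) + (ad+bc)·Cov(Q, D), with a=4.7, b=-2, c=-3, d=3.3.
ac·Var(Q) = 4.7·(-3)·22.2 = -313.02
bd·Var(D) = (-2)·3.3·39.3 = -259.38
(ad+bc)·Cov(Q, D) = (21.51)·(-17) = -365.67
Cov(X, A) = -313.02 + (-259.38) + (-365.67) = -938.07.

Cov(X, A) = -938.07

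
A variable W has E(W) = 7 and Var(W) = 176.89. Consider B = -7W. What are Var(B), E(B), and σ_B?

Var(B) = 8667.61, E(B) = -49, σ_B = 93.1

B = -7W is linear with a = -7, b = 0.
Var(B) = a²·Var(W) = (-7)²·176.89 = 8667.61.
E(B) = a·E(W) + b = (-7)·7 = -49.
σ_W = √176.89 = 13.3.
σ_B = |a|·σ_W = |-7|·13.3 = 93.1.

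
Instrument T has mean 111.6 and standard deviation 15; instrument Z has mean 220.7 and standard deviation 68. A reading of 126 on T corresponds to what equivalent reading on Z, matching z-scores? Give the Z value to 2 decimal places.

Z = 285.98

z = (126 − 111.6)/15 = 0.96.
Z = 220.7 + z·68 = 220.7 + (126 − 111.6)·68/15 = 285.98.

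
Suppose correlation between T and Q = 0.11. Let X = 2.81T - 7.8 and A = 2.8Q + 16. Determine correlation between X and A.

correlation between X and A = 0.11

Linear rescalings preserve correlation up to sign; here the slopes 2.81 and 2.8 have the same sign, so correlation between X and A = correlation between T and Q = 0.11.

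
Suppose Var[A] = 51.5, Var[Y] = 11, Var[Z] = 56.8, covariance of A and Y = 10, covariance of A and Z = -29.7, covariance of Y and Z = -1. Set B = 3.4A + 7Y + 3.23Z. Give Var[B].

Var[B] = 1505.37792

Var[B] = a²·Var[A] + b²·Var[Y] + c²·Var[Z] + 2ab·covariance of A and Y + 2ac·covariance of A and Z + 2bc·covariance of Y and Z, with a = 3.4, b = 7, c = 3.23.
= 595.34 + 539 + 592.58872 + 476 + (-652.3308) + (-45.22)
= 1505.37792.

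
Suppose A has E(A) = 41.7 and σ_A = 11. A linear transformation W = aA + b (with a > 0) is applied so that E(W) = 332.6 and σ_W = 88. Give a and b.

a = 8, b = -1

σ_W = a·σ_A (a > 0), so a = 88/11 = 8.
E(W) = a·E(A) + b, so b = 332.6 − 8·41.7 = -1.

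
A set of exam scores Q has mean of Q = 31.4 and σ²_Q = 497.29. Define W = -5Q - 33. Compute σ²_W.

W = -5Q - 33 is linear with a = -5, b = -33.
σ²_W = a²·σ²_Q = (-5)²·497.29 = 12432.25 (the additive constant -33 does not affect variance).

σ²_W = 12432.25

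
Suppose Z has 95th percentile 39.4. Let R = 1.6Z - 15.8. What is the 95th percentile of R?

95th percentile of R = 47.24

Since a = 1.6 > 0 the transformation is increasing, so the 95th percentile of R = a·(P_{95} of Z) + b = 1.6·39.4 + (-15.8) = 47.24.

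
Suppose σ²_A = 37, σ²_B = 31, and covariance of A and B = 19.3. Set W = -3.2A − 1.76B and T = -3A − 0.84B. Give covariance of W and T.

By bilinearity, covariance of W and T = ac·σ²_A + bd·σ²_B + (ad+bc)·covariance of A and B, with a=-3.2, b=-1.76, c=-3, d=-0.84.
ac·σ²_A = (-3.2)·(-3)·37 = 355.2
bd·σ²_B = (-1.76)·(-0.84)·31 = 45.8304
(ad+bc)·covariance of A and B = (7.968)·19.3 = 153.7824
covariance of W and T = 355.2 + 45.8304 + 153.7824 = 554.8128.

covariance of W and T = 554.8128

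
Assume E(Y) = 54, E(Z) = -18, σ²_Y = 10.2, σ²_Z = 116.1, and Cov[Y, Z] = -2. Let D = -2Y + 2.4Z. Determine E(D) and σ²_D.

E(D) = (-2)·E(Y) + 2.4·E(Z) = (-2)·54 + 2.4·(-18) = -151.2.
σ²_D = a²·σ²_Y + b²·σ²_Z + 2ab·Cov[Y, Z] with a = -2, b = 2.4.
= (-2)²·10.2 + 2.4²·116.1 + 2·(-2)·2.4·(-2)
= 40.8 + 668.736 + 19.2 = 728.736.

E(D) = -151.2, σ²_D = 728.736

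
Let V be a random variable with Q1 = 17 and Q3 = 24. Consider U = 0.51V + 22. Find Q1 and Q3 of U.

a = 0.51 > 0: Q1(U) = a·Q1(V)+b = 30.67, Q3(U) = a·Q3(V)+b = 34.24.

Q1(U) = 30.67, Q3(U) = 34.24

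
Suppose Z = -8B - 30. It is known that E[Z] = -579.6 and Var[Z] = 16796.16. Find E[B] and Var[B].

E[B] = 68.7, Var[B] = 262.44

From Z = -8B - 30: E[Z] = a·E[B] + b, so E[B] = (E[Z] − b)/a = (-579.6 − (-30))/(-8) = 68.7.
Var[Z] = a²·Var[B], so Var[B] = 16796.16/(-8)² = 262.44.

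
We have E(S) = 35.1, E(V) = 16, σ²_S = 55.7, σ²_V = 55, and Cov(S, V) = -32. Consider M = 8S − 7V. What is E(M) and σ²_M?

E(M) = 168.8, σ²_M = 9843.8

E(M) = 8·E(S) + (-7)·E(V) = 8·35.1 + (-7)·16 = 168.8.
σ²_M = a²·σ²_S + b²·σ²_V + 2ab·Cov(S, V) with a = 8, b = -7.
= 8²·55.7 + (-7)²·55 + 2·8·(-7)·(-32)
= 3564.8 + 2695 + 3584 = 9843.8.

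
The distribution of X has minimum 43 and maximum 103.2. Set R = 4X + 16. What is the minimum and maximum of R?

min(R) = 188, max(R) = 428.8

a = 4 > 0, so min(R) = a·min(X)+b = 4·43 + 16 = 188 and max(R) = 4·103.2 + 16 = 428.8.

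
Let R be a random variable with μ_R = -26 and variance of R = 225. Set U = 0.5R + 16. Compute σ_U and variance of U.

σ_U = 7.5, variance of U = 56.25

U = 0.5R + 16 is linear with a = 0.5, b = 16.
σ_R = √225 = 15.
σ_U = |a|·σ_R = |0.5|·15 = 7.5.
variance of U = a²·variance of R = 0.5²·225 = 56.25 (the additive constant 16 does not affect variance).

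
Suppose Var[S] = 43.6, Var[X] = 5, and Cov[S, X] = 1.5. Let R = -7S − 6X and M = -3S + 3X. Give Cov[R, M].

By bilinearity, Cov[R, M] = ac·Var[S] + bd·Var[X] + (ad+bc)·Cov[S, X], with a=-7, b=-6, c=-3, d=3.
ac·Var[S] = (-7)·(-3)·43.6 = 915.6
bd·Var[X] = (-6)·3·5 = -90
(ad+bc)·Cov[S, X] = (-3)·1.5 = -4.5
Cov[R, M] = 915.6 + (-90) + (-4.5) = 821.1.

Cov[R, M] = 821.1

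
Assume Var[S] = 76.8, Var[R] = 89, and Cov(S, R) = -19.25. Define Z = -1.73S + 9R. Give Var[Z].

Var[Z] = a²·Var[S] + b²·Var[R] + 2ab·Cov(S, R) with a = -1.73, b = 9.
= (-1.73)²·76.8 + 9²·89 + 2·(-1.73)·9·(-19.25)
= 229.85472 + 7209 + 599.445 = 8038.29972.

Var[Z] = 8038.29972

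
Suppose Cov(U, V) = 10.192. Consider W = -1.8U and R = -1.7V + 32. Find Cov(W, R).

Cov(W, R) = 31.18752

Cov(W, R) = a·c·Cov(U, V) = (-1.8)·(-1.7)·10.192 = 31.18752. Additive constants drop out.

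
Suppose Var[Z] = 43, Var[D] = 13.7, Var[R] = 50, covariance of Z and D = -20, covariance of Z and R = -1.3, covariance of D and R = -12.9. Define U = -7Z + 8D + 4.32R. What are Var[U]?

Var[U] = 5343.896

Var[U] = a²·Var[Z] + b²·Var[D] + c²·Var[R] + 2ab·covariance of Z and D + 2ac·covariance of Z and R + 2bc·covariance of D and R, with a = -7, b = 8, c = 4.32.
= 2107 + 876.8 + 933.12 + 2240 + 78.624 + (-891.648)
= 5343.896.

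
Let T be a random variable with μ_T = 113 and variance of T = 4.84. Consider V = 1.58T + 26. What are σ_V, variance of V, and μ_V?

V = 1.58T + 26 is linear with a = 1.58, b = 26.
σ_T = √4.84 = 2.2.
σ_V = |a|·σ_T = |1.58|·2.2 = 3.476.
variance of V = a²·variance of T = 1.58²·4.84 = 12.082576 (the additive constant 26 does not affect variance).
μ_V = a·μ_T + b = 1.58·113 + 26 = 204.54.

σ_V = 3.476, variance of V = 12.082576, μ_V = 204.54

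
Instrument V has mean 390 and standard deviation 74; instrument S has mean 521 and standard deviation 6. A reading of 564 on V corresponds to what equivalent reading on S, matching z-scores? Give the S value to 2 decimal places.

z = (564 − 390)/74 ≈ 2.3514.
S = 521 + z·6 = 521 + (564 − 390)·6/74 ≈ 535.11.

S = 535.11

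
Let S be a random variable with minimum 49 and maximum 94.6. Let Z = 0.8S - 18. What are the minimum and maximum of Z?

a = 0.8 > 0, so min(Z) = a·min(S)+b = 0.8·49 + (-18) = 21.2 and max(Z) = 0.8·94.6 + (-18) = 57.68.

min(Z) = 21.2, max(Z) = 57.68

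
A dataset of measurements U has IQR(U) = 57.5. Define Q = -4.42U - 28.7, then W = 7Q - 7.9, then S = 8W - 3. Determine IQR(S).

IQR(S) = 14232.4

IQR(Q) = |-4.42|·57.5 = 254.15.
IQR(W) = |7|·254.15 = 1779.05.
IQR(S) = |8|·1779.05 = 14232.4.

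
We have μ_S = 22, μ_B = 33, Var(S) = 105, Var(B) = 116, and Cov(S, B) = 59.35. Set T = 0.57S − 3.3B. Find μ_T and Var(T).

μ_T = -96.36, Var(T) = 1074.0798

μ_T = 0.57·μ_S + (-3.3)·μ_B = 0.57·22 + (-3.3)·33 = -96.36.
Var(T) = a²·Var(S) + b²·Var(B) + 2ab·Cov(S, B) with a = 0.57, b = -3.3.
= 0.57²·105 + (-3.3)²·116 + 2·0.57·(-3.3)·59.35
= 34.1145 + 1263.24 + (-223.2747) = 1074.0798.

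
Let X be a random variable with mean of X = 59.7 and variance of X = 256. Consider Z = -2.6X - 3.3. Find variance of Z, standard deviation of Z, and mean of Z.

variance of Z = 1730.56, standard deviation of Z = 41.6, mean of Z = -158.52

Z = -2.6X - 3.3 is linear with a = -2.6, b = -3.3.
variance of Z = a²·variance of X = (-2.6)²·256 = 1730.56 (the additive constant -3.3 does not affect variance).
standard deviation of X = √256 = 16.
standard deviation of Z = |a|·standard deviation of X = |-2.6|·16 = 41.6.
mean of Z = a·mean of X + b = (-2.6)·59.7 + (-3.3) = -158.52.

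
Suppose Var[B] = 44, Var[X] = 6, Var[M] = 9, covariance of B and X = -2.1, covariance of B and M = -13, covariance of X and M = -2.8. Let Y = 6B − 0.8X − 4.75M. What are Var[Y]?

Var[Y] = 2530.7825

Var[Y] = a²·Var[B] + b²·Var[X] + c²·Var[M] + 2ab·covariance of B and X + 2ac·covariance of B and M + 2bc·covariance of X and M, with a = 6, b = -0.8, c = -4.75.
= 1584 + 3.84 + 203.0625 + 20.16 + 741 + (-21.28)
= 2530.7825.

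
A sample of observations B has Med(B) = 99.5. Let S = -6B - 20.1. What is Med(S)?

Med(S) = -617.1

A linear map preserves order up to sign, so Med(S) = a·Med(B) + b = (-6)·99.5 + (-20.1) = -617.1.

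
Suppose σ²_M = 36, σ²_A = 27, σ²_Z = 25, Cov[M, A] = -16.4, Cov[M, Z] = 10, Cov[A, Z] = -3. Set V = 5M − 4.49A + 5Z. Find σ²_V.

σ²_V = 3440.3827

σ²_V = a²·σ²_M + b²·σ²_A + c²·σ²_Z + 2ab·Cov[M, A] + 2ac·Cov[M, Z] + 2bc·Cov[A, Z], with a = 5, b = -4.49, c = 5.
= 900 + 544.3227 + 625 + 736.36 + 500 + 134.7
= 3440.3827.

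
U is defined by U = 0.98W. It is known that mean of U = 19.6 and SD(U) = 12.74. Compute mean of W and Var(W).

mean of W = 20, Var(W) = 169

From U = 0.98W: mean of U = a·mean of W + b, so mean of W = (mean of U − b)/a = (19.6 − 0)/0.98 = 20.
Var(U) = 12.74² = 162.3076.
Var(U) = a²·Var(W), so Var(W) = 162.3076/0.98² = 169.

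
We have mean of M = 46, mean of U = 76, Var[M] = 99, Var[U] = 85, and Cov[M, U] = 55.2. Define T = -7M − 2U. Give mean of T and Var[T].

mean of T = -474, Var[T] = 6736.6

mean of T = (-7)·mean of M + (-2)·mean of U = (-7)·46 + (-2)·76 = -474.
Var[T] = a²·Var[M] + b²·Var[U] + 2ab·Cov[M, U] with a = -7, b = -2.
= (-7)²·99 + (-2)²·85 + 2·(-7)·(-2)·55.2
= 4851 + 340 + 1545.6 = 6736.6.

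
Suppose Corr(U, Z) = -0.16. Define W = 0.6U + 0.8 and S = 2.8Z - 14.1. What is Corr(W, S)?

Corr(W, S) = -0.16

Linear rescalings preserve correlation up to sign; here the slopes 0.6 and 2.8 have the same sign, so Corr(W, S) = Corr(U, Z) = -0.16.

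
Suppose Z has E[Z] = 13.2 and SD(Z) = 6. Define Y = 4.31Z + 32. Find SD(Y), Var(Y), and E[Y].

Y = 4.31Z + 32 is linear with a = 4.31, b = 32.
SD(Y) = |a|·SD(Z) = |4.31|·6 = 25.86.
Var(Z) = 6² = 36.
Var(Y) = a²·Var(Z) = 4.31²·36 = 668.7396 (the additive constant 32 does not affect variance).
E[Y] = a·E[Z] + b = 4.31·13.2 + 32 = 88.892.

SD(Y) = 25.86, Var(Y) = 668.7396, E[Y] = 88.892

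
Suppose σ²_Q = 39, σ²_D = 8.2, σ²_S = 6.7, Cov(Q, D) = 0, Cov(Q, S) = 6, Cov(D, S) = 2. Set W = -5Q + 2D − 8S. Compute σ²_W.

σ²_W = a²·σ²_Q + b²·σ²_D + c²·σ²_S + 2ab·Cov(Q, D) + 2ac·Cov(Q, S) + 2bc·Cov(D, S), with a = -5, b = 2, c = -8.
= 975 + 32.8 + 428.8 + 0 + 480 + (-64)
= 1852.6.

σ²_W = 1852.6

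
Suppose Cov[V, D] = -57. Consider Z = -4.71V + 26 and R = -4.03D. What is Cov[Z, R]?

Cov[Z, R] = -1081.9341

Cov[Z, R] = a·c·Cov[V, D] = (-4.71)·(-4.03)·(-57) = -1081.9341. Additive constants drop out.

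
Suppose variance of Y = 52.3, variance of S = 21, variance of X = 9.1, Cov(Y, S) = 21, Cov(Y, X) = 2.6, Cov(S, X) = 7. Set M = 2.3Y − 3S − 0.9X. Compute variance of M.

variance of M = a²·variance of Y + b²·variance of S + c²·variance of X + 2ab·Cov(Y, S) + 2ac·Cov(Y, X) + 2bc·Cov(S, X), with a = 2.3, b = -3, c = -0.9.
= 276.667 + 189 + 7.371 + (-289.8) + (-10.764) + 37.8
= 210.274.

variance of M = 210.274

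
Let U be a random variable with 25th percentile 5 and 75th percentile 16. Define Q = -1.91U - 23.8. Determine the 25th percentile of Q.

Since a = -1.91 < 0 the transformation is decreasing, reversing order: the 25th percentile of Q corresponds to the 75th percentile of U.
So P_{25}(Q) = a·P_{75}(U) + b = (-1.91)·16 + (-23.8) = -54.36.

25th percentile of Q = -54.36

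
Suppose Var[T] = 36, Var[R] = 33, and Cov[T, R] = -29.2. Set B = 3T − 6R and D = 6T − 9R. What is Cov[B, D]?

Cov[B, D] = 4269.6

By bilinearity, Cov[B, D] = ac·Var[T] + bd·Var[R] + (ad+bc)·Cov[T, R], with a=3, b=-6, c=6, d=-9.
ac·Var[T] = 3·6·36 = 648
bd·Var[R] = (-6)·(-9)·33 = 1782
(ad+bc)·Cov[T, R] = (-63)·(-29.2) = 1839.6
Cov[B, D] = 648 + 1782 + 1839.6 = 4269.6.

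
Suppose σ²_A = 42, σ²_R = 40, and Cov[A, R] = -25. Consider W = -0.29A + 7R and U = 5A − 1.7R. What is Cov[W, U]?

By bilinearity, Cov[W, U] = ac·σ²_A + bd·σ²_R + (ad+bc)·Cov[A, R], with a=-0.29, b=7, c=5, d=-1.7.
ac·σ²_A = (-0.29)·5·42 = -60.9
bd·σ²_R = 7·(-1.7)·40 = -476
(ad+bc)·Cov[A, R] = (35.493)·(-25) = -887.325
Cov[W, U] = -60.9 + (-476) + (-887.325) = -1424.225.

Cov[W, U] = -1424.225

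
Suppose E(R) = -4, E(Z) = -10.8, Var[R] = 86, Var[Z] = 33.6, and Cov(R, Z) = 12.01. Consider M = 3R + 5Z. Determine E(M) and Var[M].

E(M) = -66, Var[M] = 1974.3

E(M) = 3·E(R) + 5·E(Z) = 3·(-4) + 5·(-10.8) = -66.
Var[M] = a²·Var[R] + b²·Var[Z] + 2ab·Cov(R, Z) with a = 3, b = 5.
= 3²·86 + 5²·33.6 + 2·3·5·12.01
= 774 + 840 + 360.3 = 1974.3.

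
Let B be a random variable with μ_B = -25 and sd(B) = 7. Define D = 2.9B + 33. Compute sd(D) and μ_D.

D = 2.9B + 33 is linear with a = 2.9, b = 33.
sd(D) = |a|·sd(B) = |2.9|·7 = 20.3.
μ_D = a·μ_B + b = 2.9·(-25) + 33 = -39.5.

sd(D) = 20.3, μ_D = -39.5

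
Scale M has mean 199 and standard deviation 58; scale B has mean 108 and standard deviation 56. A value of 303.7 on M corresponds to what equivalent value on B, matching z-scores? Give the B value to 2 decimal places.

B = 209.09

z = (303.7 − 199)/58 ≈ 1.8052.
B = 108 + z·56 = 108 + (303.7 − 199)·56/58 ≈ 209.09.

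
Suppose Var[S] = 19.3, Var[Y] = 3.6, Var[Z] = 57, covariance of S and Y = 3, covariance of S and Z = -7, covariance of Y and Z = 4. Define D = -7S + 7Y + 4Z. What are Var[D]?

Var[D] = 2356.1

Var[D] = a²·Var[S] + b²·Var[Y] + c²·Var[Z] + 2ab·covariance of S and Y + 2ac·covariance of S and Z + 2bc·covariance of Y and Z, with a = -7, b = 7, c = 4.
= 945.7 + 176.4 + 912 + (-294) + 392 + 224
= 2356.1.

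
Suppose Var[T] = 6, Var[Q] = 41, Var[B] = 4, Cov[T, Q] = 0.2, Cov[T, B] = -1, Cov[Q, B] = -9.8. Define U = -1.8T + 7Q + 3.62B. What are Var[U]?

Var[U] = 1592.1856

Var[U] = a²·Var[T] + b²·Var[Q] + c²·Var[B] + 2ab·Cov[T, Q] + 2ac·Cov[T, B] + 2bc·Cov[Q, B], with a = -1.8, b = 7, c = 3.62.
= 19.44 + 2009 + 52.4176 + (-5.04) + 13.032 + (-496.664)
= 1592.1856.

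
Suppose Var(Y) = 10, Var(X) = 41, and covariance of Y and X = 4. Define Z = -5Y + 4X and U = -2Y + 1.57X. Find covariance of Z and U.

covariance of Z and U = 294.08

By bilinearity, covariance of Z and U = ac·Var(Y) + bd·Var(X) + (ad+bc)·covariance of Y and X, with a=-5, b=4, c=-2, d=1.57.
ac·Var(Y) = (-5)·(-2)·10 = 100
bd·Var(X) = 4·1.57·41 = 257.48
(ad+bc)·covariance of Y and X = (-15.85)·4 = -63.4
covariance of Z and U = 100 + 257.48 + (-63.4) = 294.08.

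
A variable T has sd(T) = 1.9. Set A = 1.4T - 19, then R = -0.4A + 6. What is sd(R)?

sd(A) = |1.4|·1.9 = 2.66.
sd(R) = |-0.4|·2.66 = 1.064.

sd(R) = 1.064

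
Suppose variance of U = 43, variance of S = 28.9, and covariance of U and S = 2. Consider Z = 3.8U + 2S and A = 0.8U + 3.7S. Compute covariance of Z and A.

By bilinearity, covariance of Z and A = ac·variance of U + bd·variance of S + (ad+bc)·covariance of U and S, with a=3.8, b=2, c=0.8, d=3.7.
ac·variance of U = 3.8·0.8·43 = 130.72
bd·variance of S = 2·3.7·28.9 = 213.86
(ad+bc)·covariance of U and S = (15.66)·2 = 31.32
covariance of Z and A = 130.72 + 213.86 + 31.32 = 375.9.

covariance of Z and A = 375.9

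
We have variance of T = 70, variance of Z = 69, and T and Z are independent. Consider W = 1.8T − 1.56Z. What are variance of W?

variance of W = 394.7184

variance of W = a²·variance of T + b²·variance of Z + 2ab·Cov[T, Z] with a = 1.8, b = -1.56.
Independence gives Cov[T, Z] = 0.
= 1.8²·70 + (-1.56)²·69 + 2·1.8·(-1.56)·0
= 226.8 + 167.9184 + 0 = 394.7184.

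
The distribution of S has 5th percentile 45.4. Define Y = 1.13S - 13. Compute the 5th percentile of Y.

5th percentile of Y = 38.302

Since a = 1.13 > 0 the transformation is increasing, so the 5th percentile of Y = a·(P_{5} of S) + b = 1.13·45.4 + (-13) = 38.302.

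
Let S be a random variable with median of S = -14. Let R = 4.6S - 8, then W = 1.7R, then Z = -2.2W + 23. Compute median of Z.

median of R = 4.6·(-14) + (-8) = -72.4.
median of W = 1.7·(-72.4) = -123.08.
median of Z = (-2.2)·(-123.08) + 23 = 293.776.

median of Z = 293.776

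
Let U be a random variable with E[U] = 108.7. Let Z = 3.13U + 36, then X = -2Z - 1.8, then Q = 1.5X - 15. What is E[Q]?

E[Z] = 3.13·108.7 + 36 = 376.231.
E[X] = (-2)·376.231 + (-1.8) = -754.262.
E[Q] = 1.5·(-754.262) + (-15) = -1146.393.

E[Q] = -1146.393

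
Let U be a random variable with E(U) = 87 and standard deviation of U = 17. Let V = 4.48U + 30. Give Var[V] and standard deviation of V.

V = 4.48U + 30 is linear with a = 4.48, b = 30.
Var[U] = 17² = 289.
Var[V] = a²·Var[U] = 4.48²·289 = 5800.3456 (the additive constant 30 does not affect variance).
standard deviation of V = |a|·standard deviation of U = |4.48|·17 = 76.16.

Var[V] = 5800.3456, standard deviation of V = 76.16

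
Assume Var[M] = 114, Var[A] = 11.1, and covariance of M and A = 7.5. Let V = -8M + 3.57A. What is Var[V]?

Var[V] = a²·Var[M] + b²·Var[A] + 2ab·covariance of M and A with a = -8, b = 3.57.
= (-8)²·114 + 3.57²·11.1 + 2·(-8)·3.57·7.5
= 7296 + 141.46839 + (-428.4) = 7009.06839.

Var[V] = 7009.06839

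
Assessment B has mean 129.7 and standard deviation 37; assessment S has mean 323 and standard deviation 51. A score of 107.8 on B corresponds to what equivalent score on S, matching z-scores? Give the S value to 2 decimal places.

z = (107.8 − 129.7)/37 ≈ -0.5919.
S = 323 + z·51 = 323 + (107.8 − 129.7)·51/37 ≈ 292.81.

S = 292.81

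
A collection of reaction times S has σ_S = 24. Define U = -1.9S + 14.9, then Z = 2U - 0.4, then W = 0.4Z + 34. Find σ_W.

σ_U = |-1.9|·24 = 45.6.
σ_Z = |2|·45.6 = 91.2.
σ_W = |0.4|·91.2 = 36.48.

σ_W = 36.48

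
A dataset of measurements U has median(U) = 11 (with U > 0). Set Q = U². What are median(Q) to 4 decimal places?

U² is monotone on this domain, so median(Q) = square(11) = 121.

median(Q) = 121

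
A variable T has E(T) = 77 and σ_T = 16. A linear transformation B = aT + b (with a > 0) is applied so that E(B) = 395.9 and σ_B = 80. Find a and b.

a = 5, b = 10.9

σ_B = a·σ_T (a > 0), so a = 80/16 = 5.
E(B) = a·E(T) + b, so b = 395.9 − 5·77 = 10.9.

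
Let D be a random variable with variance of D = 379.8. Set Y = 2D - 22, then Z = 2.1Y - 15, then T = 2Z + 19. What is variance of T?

variance of Y = 2²·379.8 = 1519.2.
variance of Z = 2.1²·1519.2 = 6699.672.
variance of T = 2²·6699.672 = 26798.688.

variance of T = 26798.688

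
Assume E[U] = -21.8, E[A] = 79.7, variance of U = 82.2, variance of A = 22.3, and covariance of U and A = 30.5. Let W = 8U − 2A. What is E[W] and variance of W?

E[W] = 8·E[U] + (-2)·E[A] = 8·(-21.8) + (-2)·79.7 = -333.8.
variance of W = a²·variance of U + b²·variance of A + 2ab·covariance of U and A with a = 8, b = -2.
= 8²·82.2 + (-2)²·22.3 + 2·8·(-2)·30.5
= 5260.8 + 89.2 + (-976) = 4374.

E[W] = -333.8, variance of W = 4374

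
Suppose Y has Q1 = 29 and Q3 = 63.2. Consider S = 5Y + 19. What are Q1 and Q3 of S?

a = 5 > 0: Q1(S) = a·Q1(Y)+b = 164, Q3(S) = a·Q3(Y)+b = 335.

Q1(S) = 164, Q3(S) = 335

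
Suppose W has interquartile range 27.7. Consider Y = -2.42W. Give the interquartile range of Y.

IQR(Y) = 67.034

Under Y = aW + b, IQR(Y) = |a|·IQR(W) = |-2.42|·27.7 = 67.034 (shifts cancel; spread scales by |a|).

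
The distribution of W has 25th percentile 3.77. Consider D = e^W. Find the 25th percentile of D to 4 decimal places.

e^W is increasing, so P_{25}(D) = g(P_{25}(W)) ≈ 43.3801.

25th percentile of D = 43.3801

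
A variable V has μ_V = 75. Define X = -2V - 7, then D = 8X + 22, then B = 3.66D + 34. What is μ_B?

μ_B = -4482.44

μ_X = (-2)·75 + (-7) = -157.
μ_D = 8·(-157) + 22 = -1234.
μ_B = 3.66·(-1234) + 34 = -4482.44.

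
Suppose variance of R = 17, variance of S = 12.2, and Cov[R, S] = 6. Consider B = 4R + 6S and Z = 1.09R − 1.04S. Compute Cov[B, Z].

Cov[B, Z] = 12.272

By bilinearity, Cov[B, Z] = ac·variance of R + bd·variance of S + (ad+bc)·Cov[R, S], with a=4, b=6, c=1.09, d=-1.04.
ac·variance of R = 4·1.09·17 = 74.12
bd·variance of S = 6·(-1.04)·12.2 = -76.128
(ad+bc)·Cov[R, S] = (2.38)·6 = 14.28
Cov[B, Z] = 74.12 + (-76.128) + 14.28 = 12.272.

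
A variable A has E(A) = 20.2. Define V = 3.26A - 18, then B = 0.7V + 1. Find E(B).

E(V) = 3.26·20.2 + (-18) = 47.852.
E(B) = 0.7·47.852 + 1 = 34.4964.

E(B) = 34.4964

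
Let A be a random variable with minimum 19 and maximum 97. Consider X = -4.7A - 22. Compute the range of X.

Range of A = 97 − 19 = 78.
Range(X) = |a|·Range(A) = |-4.7|·78 = 366.6.

Range(X) = 366.6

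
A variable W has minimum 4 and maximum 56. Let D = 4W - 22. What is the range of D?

Range of W = 56 − 4 = 52.
Range(D) = |a|·Range(W) = |4|·52 = 208.

Range(D) = 208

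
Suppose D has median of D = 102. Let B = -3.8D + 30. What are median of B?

median of B = -357.6

A linear map preserves order up to sign, so median of B = a·median of D + b = (-3.8)·102 + 30 = -357.6.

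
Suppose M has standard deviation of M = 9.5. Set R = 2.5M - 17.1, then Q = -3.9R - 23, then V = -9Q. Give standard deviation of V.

standard deviation of R = |2.5|·9.5 = 23.75.
standard deviation of Q = |-3.9|·23.75 = 92.625.
standard deviation of V = |-9|·92.625 = 833.625.

standard deviation of V = 833.625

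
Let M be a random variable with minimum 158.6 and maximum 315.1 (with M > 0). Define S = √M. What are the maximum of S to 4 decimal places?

√M is increasing on this domain, so max(S) comes from max(M) = 315.1: max(S) = √(315.1) ≈ 17.7511.

max(S) = 17.7511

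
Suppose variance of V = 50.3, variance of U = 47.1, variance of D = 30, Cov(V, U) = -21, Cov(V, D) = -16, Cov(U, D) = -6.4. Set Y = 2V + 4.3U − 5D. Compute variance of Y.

variance of Y = a²·variance of V + b²·variance of U + c²·variance of D + 2ab·Cov(V, U) + 2ac·Cov(V, D) + 2bc·Cov(U, D), with a = 2, b = 4.3, c = -5.
= 201.2 + 870.879 + 750 + (-361.2) + 320 + 275.2
= 2056.079.

variance of Y = 2056.079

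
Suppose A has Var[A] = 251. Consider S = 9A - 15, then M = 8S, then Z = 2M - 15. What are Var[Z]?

Var[S] = 9²·251 = 20331.
Var[M] = 8²·20331 = 1301184.
Var[Z] = 2²·1301184 = 5204736.

Var[Z] = 5204736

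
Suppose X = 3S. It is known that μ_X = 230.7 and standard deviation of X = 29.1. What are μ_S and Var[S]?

μ_S = 76.9, Var[S] = 94.09

From X = 3S: μ_X = a·μ_S + b, so μ_S = (μ_X − b)/a = (230.7 − 0)/3 = 76.9.
Var[X] = 29.1² = 846.81.
Var[X] = a²·Var[S], so Var[S] = 846.81/3² = 94.09.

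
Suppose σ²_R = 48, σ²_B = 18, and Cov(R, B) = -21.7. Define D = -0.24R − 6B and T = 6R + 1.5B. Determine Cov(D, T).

Cov(D, T) = 557.892

By bilinearity, Cov(D, T) = ac·σ²_R + bd·σ²_B + (ad+bc)·Cov(R, B), with a=-0.24, b=-6, c=6, d=1.5.
ac·σ²_R = (-0.24)·6·48 = -69.12
bd·σ²_B = (-6)·1.5·18 = -162
(ad+bc)·Cov(R, B) = (-36.36)·(-21.7) = 789.012
Cov(D, T) = -69.12 + (-162) + 789.012 = 557.892.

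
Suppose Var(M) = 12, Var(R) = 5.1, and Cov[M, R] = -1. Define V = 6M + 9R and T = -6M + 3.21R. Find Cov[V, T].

By bilinearity, Cov[V, T] = ac·Var(M) + bd·Var(R) + (ad+bc)·Cov[M, R], with a=6, b=9, c=-6, d=3.21.
ac·Var(M) = 6·(-6)·12 = -432
bd·Var(R) = 9·3.21·5.1 = 147.339
(ad+bc)·Cov[M, R] = (-34.74)·(-1) = 34.74
Cov[V, T] = -432 + 147.339 + 34.74 = -249.921.

Cov[V, T] = -249.921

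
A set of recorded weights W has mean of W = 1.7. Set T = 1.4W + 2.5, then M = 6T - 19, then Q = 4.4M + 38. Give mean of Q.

mean of T = 1.4·1.7 + 2.5 = 4.88.
mean of M = 6·4.88 + (-19) = 10.28.
mean of Q = 4.4·10.28 + 38 = 83.232.

mean of Q = 83.232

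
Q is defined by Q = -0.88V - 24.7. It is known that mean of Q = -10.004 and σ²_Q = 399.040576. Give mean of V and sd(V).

From Q = -0.88V - 24.7: mean of Q = a·mean of V + b, so mean of V = (mean of Q − b)/a = (-10.004 − (-24.7))/(-0.88) = -16.7.
sd(Q) = √399.040576 = 19.976.
sd(Q) = |a|·sd(V), so sd(V) = 19.976/|-0.88| = 22.7.

mean of V = -16.7, sd(V) = 22.7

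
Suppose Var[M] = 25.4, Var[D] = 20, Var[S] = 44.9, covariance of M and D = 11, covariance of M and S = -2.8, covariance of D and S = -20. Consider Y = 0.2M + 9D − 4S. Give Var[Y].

Var[Y] = 3823.496

Var[Y] = a²·Var[M] + b²·Var[D] + c²·Var[S] + 2ab·covariance of M and D + 2ac·covariance of M and S + 2bc·covariance of D and S, with a = 0.2, b = 9, c = -4.
= 1.016 + 1620 + 718.4 + 39.6 + 4.48 + 1440
= 3823.496.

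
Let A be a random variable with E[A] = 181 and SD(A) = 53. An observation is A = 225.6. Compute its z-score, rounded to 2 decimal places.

z = 0.84

z = (A − E[A]) / SD(A) = (225.6 − 181) / 53 ≈ 0.84.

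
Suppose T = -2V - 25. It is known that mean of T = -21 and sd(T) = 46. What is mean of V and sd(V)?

From T = -2V - 25: mean of T = a·mean of V + b, so mean of V = (mean of T − b)/a = (-21 − (-25))/(-2) = -2.
sd(T) = |a|·sd(V), so sd(V) = 46/|-2| = 23.

mean of V = -2, sd(V) = 23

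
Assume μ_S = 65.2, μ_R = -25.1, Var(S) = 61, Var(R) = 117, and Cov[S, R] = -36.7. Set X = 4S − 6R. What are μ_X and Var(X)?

μ_X = 4·μ_S + (-6)·μ_R = 4·65.2 + (-6)·(-25.1) = 411.4.
Var(X) = a²·Var(S) + b²·Var(R) + 2ab·Cov[S, R] with a = 4, b = -6.
= 4²·61 + (-6)²·117 + 2·4·(-6)·(-36.7)
= 976 + 4212 + 1761.6 = 6949.6.

μ_X = 411.4, Var(X) = 6949.6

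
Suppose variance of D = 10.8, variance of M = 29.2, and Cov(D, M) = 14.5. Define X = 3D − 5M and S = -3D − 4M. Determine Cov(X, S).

By bilinearity, Cov(X, S) = ac·variance of D + bd·variance of M + (ad+bc)·Cov(D, M), with a=3, b=-5, c=-3, d=-4.
ac·variance of D = 3·(-3)·10.8 = -97.2
bd·variance of M = (-5)·(-4)·29.2 = 584
(ad+bc)·Cov(D, M) = (3)·14.5 = 43.5
Cov(X, S) = -97.2 + 584 + 43.5 = 530.3.

Cov(X, S) = 530.3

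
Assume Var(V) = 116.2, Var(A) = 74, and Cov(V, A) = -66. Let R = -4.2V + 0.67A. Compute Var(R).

Var(R) = a²·Var(V) + b²·Var(A) + 2ab·Cov(V, A) with a = -4.2, b = 0.67.
= (-4.2)²·116.2 + 0.67²·74 + 2·(-4.2)·0.67·(-66)
= 2049.768 + 33.2186 + 371.448 = 2454.4346.

Var(R) = 2454.4346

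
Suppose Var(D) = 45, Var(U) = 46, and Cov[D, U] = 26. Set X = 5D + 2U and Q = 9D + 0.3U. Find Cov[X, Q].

By bilinearity, Cov[X, Q] = ac·Var(D) + bd·Var(U) + (ad+bc)·Cov[D, U], with a=5, b=2, c=9, d=0.3.
ac·Var(D) = 5·9·45 = 2025
bd·Var(U) = 2·0.3·46 = 27.6
(ad+bc)·Cov[D, U] = (19.5)·26 = 507
Cov[X, Q] = 2025 + 27.6 + 507 = 2559.6.

Cov[X, Q] = 2559.6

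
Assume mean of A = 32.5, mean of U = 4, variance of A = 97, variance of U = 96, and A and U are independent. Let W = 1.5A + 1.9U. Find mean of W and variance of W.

mean of W = 1.5·mean of A + 1.9·mean of U = 1.5·32.5 + 1.9·4 = 56.35.
variance of W = a²·variance of A + b²·variance of U + 2ab·Cov(A, U) with a = 1.5, b = 1.9.
Independence gives Cov(A, U) = 0.
= 1.5²·97 + 1.9²·96 + 2·1.5·1.9·0
= 218.25 + 346.56 + 0 = 564.81.

mean of W = 56.35, variance of W = 564.81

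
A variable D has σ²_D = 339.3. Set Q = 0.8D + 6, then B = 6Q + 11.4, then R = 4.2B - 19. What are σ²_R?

σ²_Q = 0.8²·339.3 = 217.152.
σ²_B = 6²·217.152 = 7817.472.
σ²_R = 4.2²·7817.472 = 137900.20608.

σ²_R = 137900.20608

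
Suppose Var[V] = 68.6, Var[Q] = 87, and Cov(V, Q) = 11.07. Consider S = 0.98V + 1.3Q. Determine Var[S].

Var[S] = 241.1198

Var[S] = a²·Var[V] + b²·Var[Q] + 2ab·Cov(V, Q) with a = 0.98, b = 1.3.
= 0.98²·68.6 + 1.3²·87 + 2·0.98·1.3·11.07
= 65.88344 + 147.03 + 28.20636 = 241.1198.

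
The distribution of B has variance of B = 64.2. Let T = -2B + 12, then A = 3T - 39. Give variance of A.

variance of T = (-2)²·64.2 = 256.8.
variance of A = 3²·256.8 = 2311.2.

variance of A = 2311.2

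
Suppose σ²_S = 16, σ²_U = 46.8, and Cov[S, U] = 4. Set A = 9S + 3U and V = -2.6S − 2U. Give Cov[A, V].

Cov[A, V] = -758.4

By bilinearity, Cov[A, V] = ac·σ²_S + bd·σ²_U + (ad+bc)·Cov[S, U], with a=9, b=3, c=-2.6, d=-2.
ac·σ²_S = 9·(-2.6)·16 = -374.4
bd·σ²_U = 3·(-2)·46.8 = -280.8
(ad+bc)·Cov[S, U] = (-25.8)·4 = -103.2
Cov[A, V] = -374.4 + (-280.8) + (-103.2) = -758.4.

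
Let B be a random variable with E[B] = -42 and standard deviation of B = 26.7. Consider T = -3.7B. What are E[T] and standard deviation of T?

T = -3.7B is linear with a = -3.7, b = 0.
E[T] = a·E[B] + b = (-3.7)·(-42) = 155.4.
standard deviation of T = |a|·standard deviation of B = |-3.7|·26.7 = 98.79.

E[T] = 155.4, standard deviation of T = 98.79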